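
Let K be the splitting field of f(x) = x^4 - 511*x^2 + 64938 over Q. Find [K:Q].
[K:Q] = 4

f factors as (x^2 - 274)(x^2 - 237); the splitting field is K = Q(sqrt(274), sqrt(237)). Since 274, 237, and 64938 are all non-squares in Q, the three subfields Q(sqrt(274)), Q(sqrt(237)), Q(sqrt(64938)) are distinct degree-2 extensions, so [K:Q] = 4 (Klein four Galois group).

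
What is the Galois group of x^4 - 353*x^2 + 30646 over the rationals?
Gal(K/Q) = V_4 (Klein four-group, Z/2Z × Z/2Z)

f factors as (x^2 - 199)(x^2 - 154), so the splitting field is K = Q(sqrt(199), sqrt(154)). The elements 199, 154, 30646 are all non-squares in Q, so sqrt(199) and sqrt(154) generate independent quadratic extensions. Thus [K:Q] = 4 and Gal(K/Q) is generated by the two order-2 automorphisms sqrt(199) ↦ -sqrt(199) and sqrt(154) ↦ -sqrt(154), giving V_4.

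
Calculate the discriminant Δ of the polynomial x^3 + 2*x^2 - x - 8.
Δ = -1176

For x^3 + a x^2 + b x + c the discriminant is Δ = 18 a b c - 4 a^3 c + a^2 b^2 - 4 b^3 - 27 c^2.
Plug a = 2, b = -1, c = -8:
  18*(2)*(-1)*(-8) - 4*(2)^3*(-8) + (2)^2*(-1)^2 - 4*(-1)^3 - 27*(-8)^2
  = 288 + (256) + 4 + (4) + (-1728)
  = -1176.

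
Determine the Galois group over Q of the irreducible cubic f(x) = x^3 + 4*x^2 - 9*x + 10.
Gal(K/Q) = S_3 (symmetric group of order 6)

Compute the discriminant of x^3 + (4)*x^2 + (-9)*x + (10): Δ = -7528. Since Δ is not a rational square, the Galois group is not contained in A_3; it must be the full S_3 (irreducibility of the cubic rules out anything smaller).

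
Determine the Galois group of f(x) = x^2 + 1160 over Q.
Gal(K/Q) = Z/2Z (cyclic of order 2)

x^2 + 1160 is irreducible over Q since -1160 is not a rational square. The splitting field Q(sqrt(-1160)) has degree 2 over Q, and its unique nontrivial automorphism is sqrt(-1160) ↦ -sqrt(-1160). Hence Gal(Q(sqrt(-1160))/Q) = Z/2Z.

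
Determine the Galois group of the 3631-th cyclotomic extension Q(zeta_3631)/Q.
|Gal(Q(zeta_3631)/Q)| = phi(3631) = 3630; group ≅ (Z/3631Z)^* ≅ Z/3630Z

The n-th cyclotomic polynomial Φ_3631(x) is the minimal polynomial of zeta_3631 over Q and has degree phi(3631) = 3630. So Q(zeta_3631) is a degree-3630 Galois extension with Galois group (Z/3631Z)^*. (Z/3631Z)^* is cyclic since 3631 is an odd prime power (or 4). Hence Gal(Q(zeta_3631)/Q) ≅ Z/3630Z.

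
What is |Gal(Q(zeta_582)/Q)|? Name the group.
|Gal(Q(zeta_582)/Q)| = phi(582) = 192; group ≅ (Z/582Z)^* ≅ Z/2Z × Z/96Z

The n-th cyclotomic polynomial Φ_582(x) is the minimal polynomial of zeta_582 over Q and has degree phi(582) = 192. So Q(zeta_582) is a degree-192 Galois extension with Galois group (Z/582Z)^*. By CRT, (Z/582Z)^* ≅ (Z/2Z)^* × (Z/3Z)^* × (Z/97Z)^*. Each prime-power unit group is (Z/2Z)^* ≅ trivial group (order 1); (Z/3Z)^* ≅ Z/2Z; (Z/97Z)^* ≅ Z/96Z. Hence Gal(Q(zeta_582)/Q) ≅ Z/2Z × Z/96Z.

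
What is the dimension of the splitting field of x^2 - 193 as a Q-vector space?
[K:Q] = 2

The polynomial x^2 - 193 is irreducible over Q since 193 is not a perfect square. Its splitting field is Q(sqrt(193)), which has degree 2 over Q.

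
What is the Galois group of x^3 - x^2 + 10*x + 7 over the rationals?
Gal(K/Q) = S_3 (symmetric group of order 6)

Compute the discriminant of x^3 + (-1)*x^2 + (10)*x + (7): Δ = -6455. Since Δ is not a rational square, the Galois group is not contained in A_3; it must be the full S_3 (irreducibility of the cubic rules out anything smaller).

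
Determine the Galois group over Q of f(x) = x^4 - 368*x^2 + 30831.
Gal(K/Q) = V_4 (Klein four-group, Z/2Z × Z/2Z)

f factors as (x^2 - 129)(x^2 - 239), so the splitting field is K = Q(sqrt(129), sqrt(239)). The elements 129, 239, 30831 are all non-squares in Q, so sqrt(129) and sqrt(239) generate independent quadratic extensions. Thus [K:Q] = 4 and Gal(K/Q) is generated by the two order-2 automorphisms sqrt(129) ↦ -sqrt(129) and sqrt(239) ↦ -sqrt(239), giving V_4.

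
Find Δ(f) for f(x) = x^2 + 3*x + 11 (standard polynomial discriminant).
Δ = -35

For a quadratic a x^2 + b x + c the discriminant is Δ = b^2 - 4ac = (3)^2 - 4*(1)*(11) = 9 - (44) = -35.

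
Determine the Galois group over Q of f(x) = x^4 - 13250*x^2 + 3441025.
Gal(K/Q) = Z/2Z (cyclic of order 2)

f factors as (x^2 - 12985)(x^2 - 265), so the splitting field is K = Q(sqrt(12985), sqrt(265)). The squarefree part of 12985 is 265 and the squarefree part of 265 is also 265, so sqrt(12985) and sqrt(265) are both rational multiples of sqrt(265). Hence Q(sqrt(12985)) = Q(sqrt(265)) = Q(sqrt(265)), and the splitting field collapses to a single degree-2 extension with Galois group Z/2Z.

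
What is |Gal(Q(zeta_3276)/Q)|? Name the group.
|Gal(Q(zeta_3276)/Q)| = phi(3276) = 864; group ≅ (Z/3276Z)^* ≅ Z/2Z × Z/6Z × Z/6Z × Z/12Z

The n-th cyclotomic polynomial Φ_3276(x) is the minimal polynomial of zeta_3276 over Q and has degree phi(3276) = 864. So Q(zeta_3276) is a degree-864 Galois extension with Galois group (Z/3276Z)^*. By CRT, (Z/3276Z)^* ≅ (Z/4Z)^* × (Z/9Z)^* × (Z/7Z)^* × (Z/13Z)^*. Each prime-power unit group is (Z/4Z)^* ≅ Z/2Z; (Z/9Z)^* ≅ Z/6Z; (Z/7Z)^* ≅ Z/6Z; (Z/13Z)^* ≅ Z/12Z. Hence Gal(Q(zeta_3276)/Q) ≅ Z/2Z × Z/6Z × Z/6Z × Z/12Z.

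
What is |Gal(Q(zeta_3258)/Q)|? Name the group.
|Gal(Q(zeta_3258)/Q)| = phi(3258) = 1080; group ≅ (Z/3258Z)^* ≅ Z/6Z × Z/180Z

The n-th cyclotomic polynomial Φ_3258(x) is the minimal polynomial of zeta_3258 over Q and has degree phi(3258) = 1080. So Q(zeta_3258) is a degree-1080 Galois extension with Galois group (Z/3258Z)^*. By CRT, (Z/3258Z)^* ≅ (Z/2Z)^* × (Z/9Z)^* × (Z/181Z)^*. Each prime-power unit group is (Z/2Z)^* ≅ trivial group (order 1); (Z/9Z)^* ≅ Z/6Z; (Z/181Z)^* ≅ Z/180Z. Hence Gal(Q(zeta_3258)/Q) ≅ Z/6Z × Z/180Z.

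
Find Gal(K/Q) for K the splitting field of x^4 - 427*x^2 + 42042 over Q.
Gal(K/Q) = V_4 (Klein four-group, Z/2Z × Z/2Z)

f factors as (x^2 - 273)(x^2 - 154), so the splitting field is K = Q(sqrt(273), sqrt(154)). The elements 273, 154, 42042 are all non-squares in Q, so sqrt(273) and sqrt(154) generate independent quadratic extensions. Thus [K:Q] = 4 and Gal(K/Q) is generated by the two order-2 automorphisms sqrt(273) ↦ -sqrt(273) and sqrt(154) ↦ -sqrt(154), giving V_4.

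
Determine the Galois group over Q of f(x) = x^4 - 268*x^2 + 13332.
Gal(K/Q) = V_4 (Klein four-group, Z/2Z × Z/2Z)

f factors as (x^2 - 66)(x^2 - 202), so the splitting field is K = Q(sqrt(66), sqrt(202)). The elements 66, 202, 13332 are all non-squares in Q, so sqrt(66) and sqrt(202) generate independent quadratic extensions. Thus [K:Q] = 4 and Gal(K/Q) is generated by the two order-2 automorphisms sqrt(66) ↦ -sqrt(66) and sqrt(202) ↦ -sqrt(202), giving V_4.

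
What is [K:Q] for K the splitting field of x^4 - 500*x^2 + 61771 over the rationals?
[K:Q] = 4

f factors as (x^2 - 223)(x^2 - 277); the splitting field is K = Q(sqrt(223), sqrt(277)). Since 223, 277, and 61771 are all non-squares in Q, the three subfields Q(sqrt(223)), Q(sqrt(277)), Q(sqrt(61771)) are distinct degree-2 extensions, so [K:Q] = 4 (Klein four Galois group).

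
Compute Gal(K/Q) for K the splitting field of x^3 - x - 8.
Gal(K/Q) = S_3 (symmetric group of order 6)

Compute the discriminant of x^3 + (0)*x^2 + (-1)*x + (-8): Δ = -1724. Since Δ is not a rational square, the Galois group is not contained in A_3; it must be the full S_3 (irreducibility of the cubic rules out anything smaller).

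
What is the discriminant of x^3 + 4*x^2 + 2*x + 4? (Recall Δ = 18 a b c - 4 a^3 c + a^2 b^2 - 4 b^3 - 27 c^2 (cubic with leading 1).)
Δ = -848

For x^3 + a x^2 + b x + c the discriminant is Δ = 18 a b c - 4 a^3 c + a^2 b^2 - 4 b^3 - 27 c^2.
Plug a = 4, b = 2, c = 4:
  18*(4)*(2)*(4) - 4*(4)^3*(4) + (4)^2*(2)^2 - 4*(2)^3 - 27*(4)^2
  = 576 + (-1024) + 64 + (-32) + (-432)
  = -848.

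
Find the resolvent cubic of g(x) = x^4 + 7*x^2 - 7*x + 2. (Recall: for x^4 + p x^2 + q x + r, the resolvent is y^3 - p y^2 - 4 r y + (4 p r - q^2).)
h(y) = y^3 - 7*y^2 - 8*y + 7

Identify coefficients: p = 7, q = -7, r = 2.
Plug into h(y) = y^3 - p y^2 - 4 r y + (4 p r - q^2):
  h(y) = y^3 - (7) y^2 - 4*(2) y + (4*(7)*(2) - (-7)^2)
       = y^3 + (-7) y^2 + (-8) y + (7).
Simplifying: h(y) = y^3 - 7*y^2 - 8*y + 7.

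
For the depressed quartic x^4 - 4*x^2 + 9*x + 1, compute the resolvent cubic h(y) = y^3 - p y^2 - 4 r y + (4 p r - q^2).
h(y) = y^3 + 4*y^2 - 4*y - 97

Identify coefficients: p = -4, q = 9, r = 1.
Plug into h(y) = y^3 - p y^2 - 4 r y + (4 p r - q^2):
  h(y) = y^3 - (-4) y^2 - 4*(1) y + (4*(-4)*(1) - (9)^2)
       = y^3 + (4) y^2 + (-4) y + (-97).
Simplifying: h(y) = y^3 + 4*y^2 - 4*y - 97.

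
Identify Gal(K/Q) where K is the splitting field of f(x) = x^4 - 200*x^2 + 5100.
Gal(K/Q) = V_4 (Klein four-group, Z/2Z × Z/2Z)

f factors as (x^2 - 170)(x^2 - 30), so the splitting field is K = Q(sqrt(170), sqrt(30)). The elements 170, 30, 5100 are all non-squares in Q, so sqrt(170) and sqrt(30) generate independent quadratic extensions. Thus [K:Q] = 4 and Gal(K/Q) is generated by the two order-2 automorphisms sqrt(170) ↦ -sqrt(170) and sqrt(30) ↦ -sqrt(30), giving V_4.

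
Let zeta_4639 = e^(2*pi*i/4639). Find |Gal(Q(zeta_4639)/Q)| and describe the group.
|Gal(Q(zeta_4639)/Q)| = phi(4639) = 4638; group ≅ (Z/4639Z)^* ≅ Z/4638Z

The n-th cyclotomic polynomial Φ_4639(x) is the minimal polynomial of zeta_4639 over Q and has degree phi(4639) = 4638. So Q(zeta_4639) is a degree-4638 Galois extension with Galois group (Z/4639Z)^*. (Z/4639Z)^* is cyclic since 4639 is an odd prime power (or 4). Hence Gal(Q(zeta_4639)/Q) ≅ Z/4638Z.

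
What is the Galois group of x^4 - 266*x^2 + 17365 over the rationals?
Gal(K/Q) = V_4 (Klein four-group, Z/2Z × Z/2Z)

f factors as (x^2 - 115)(x^2 - 151), so the splitting field is K = Q(sqrt(115), sqrt(151)). The elements 115, 151, 17365 are all non-squares in Q, so sqrt(115) and sqrt(151) generate independent quadratic extensions. Thus [K:Q] = 4 and Gal(K/Q) is generated by the two order-2 automorphisms sqrt(115) ↦ -sqrt(115) and sqrt(151) ↦ -sqrt(151), giving V_4.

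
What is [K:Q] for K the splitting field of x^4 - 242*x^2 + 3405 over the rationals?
[K:Q] = 4

f factors as (x^2 - 227)(x^2 - 15); the splitting field is K = Q(sqrt(227), sqrt(15)). Since 227, 15, and 3405 are all non-squares in Q, the three subfields Q(sqrt(227)), Q(sqrt(15)), Q(sqrt(3405)) are distinct degree-2 extensions, so [K:Q] = 4 (Klein four Galois group).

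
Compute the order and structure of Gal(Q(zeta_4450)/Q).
|Gal(Q(zeta_4450)/Q)| = phi(4450) = 1760; group ≅ (Z/4450Z)^* ≅ Z/20Z × Z/88Z

The n-th cyclotomic polynomial Φ_4450(x) is the minimal polynomial of zeta_4450 over Q and has degree phi(4450) = 1760. So Q(zeta_4450) is a degree-1760 Galois extension with Galois group (Z/4450Z)^*. By CRT, (Z/4450Z)^* ≅ (Z/2Z)^* × (Z/25Z)^* × (Z/89Z)^*. Each prime-power unit group is (Z/2Z)^* ≅ trivial group (order 1); (Z/25Z)^* ≅ Z/20Z; (Z/89Z)^* ≅ Z/88Z. Hence Gal(Q(zeta_4450)/Q) ≅ Z/20Z × Z/88Z.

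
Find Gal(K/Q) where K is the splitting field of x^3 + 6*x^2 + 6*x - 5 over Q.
Gal(K/Q) = S_3 (symmetric group of order 6)

Compute the discriminant of x^3 + (6)*x^2 + (6)*x + (-5): Δ = 837. Since Δ is not a rational square, the Galois group is not contained in A_3; it must be the full S_3 (irreducibility of the cubic rules out anything smaller).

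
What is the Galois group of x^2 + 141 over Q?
Gal(K/Q) = Z/2Z (cyclic of order 2)

x^2 + 141 is irreducible over Q since -141 is not a rational square. The splitting field Q(sqrt(-141)) has degree 2 over Q, and its unique nontrivial automorphism is sqrt(-141) ↦ -sqrt(-141). Hence Gal(Q(sqrt(-141))/Q) = Z/2Z.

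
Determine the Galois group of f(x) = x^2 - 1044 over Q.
Gal(K/Q) = Z/2Z (cyclic of order 2)

x^2 - 1044 is irreducible over Q since 1044 is not a rational square. The splitting field Q(sqrt(1044)) has degree 2 over Q, and its unique nontrivial automorphism is sqrt(1044) ↦ -sqrt(1044). Hence Gal(Q(sqrt(1044))/Q) = Z/2Z.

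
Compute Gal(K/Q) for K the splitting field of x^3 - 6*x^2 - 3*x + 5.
Gal(K/Q) = S_3 (symmetric group of order 6)

Compute the discriminant of x^3 + (-6)*x^2 + (-3)*x + (5): Δ = 5697. Since Δ is not a rational square, the Galois group is not contained in A_3; it must be the full S_3 (irreducibility of the cubic rules out anything smaller).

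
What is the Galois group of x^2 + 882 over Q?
Gal(K/Q) = Z/2Z (cyclic of order 2)

x^2 + 882 is irreducible over Q since -882 is not a rational square. The splitting field Q(sqrt(-882)) has degree 2 over Q, and its unique nontrivial automorphism is sqrt(-882) ↦ -sqrt(-882). Hence Gal(Q(sqrt(-882))/Q) = Z/2Z.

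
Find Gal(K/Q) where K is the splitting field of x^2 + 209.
Gal(K/Q) = Z/2Z (cyclic of order 2)

x^2 + 209 is irreducible over Q since -209 is not a rational square. The splitting field Q(sqrt(-209)) has degree 2 over Q, and its unique nontrivial automorphism is sqrt(-209) ↦ -sqrt(-209). Hence Gal(Q(sqrt(-209))/Q) = Z/2Z.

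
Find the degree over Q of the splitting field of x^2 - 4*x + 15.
[K:Q] = 2

The discriminant of x^2 + (-4)*x + (15) is b^2 - 4c = 16 - (60) = -44. Since -44 is not a perfect square in Q, the polynomial is irreducible over Q. Its two roots generate a degree-2 extension, so [K:Q] = 2.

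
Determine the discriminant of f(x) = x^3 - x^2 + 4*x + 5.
Δ = -1255

For x^3 + a x^2 + b x + c the discriminant is Δ = 18 a b c - 4 a^3 c + a^2 b^2 - 4 b^3 - 27 c^2.
Plug a = -1, b = 4, c = 5:
  18*(-1)*(4)*(5) - 4*(-1)^3*(5) + (-1)^2*(4)^2 - 4*(4)^3 - 27*(5)^2
  = -360 + (20) + 16 + (-256) + (-675)
  = -1255.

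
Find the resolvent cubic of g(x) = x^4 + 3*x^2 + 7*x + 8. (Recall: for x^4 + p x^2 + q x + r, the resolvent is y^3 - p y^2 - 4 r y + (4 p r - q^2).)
h(y) = y^3 - 3*y^2 - 32*y + 47

Identify coefficients: p = 3, q = 7, r = 8.
Plug into h(y) = y^3 - p y^2 - 4 r y + (4 p r - q^2):
  h(y) = y^3 - (3) y^2 - 4*(8) y + (4*(3)*(8) - (7)^2)
       = y^3 + (-3) y^2 + (-32) y + (47).
Simplifying: h(y) = y^3 - 3*y^2 - 32*y + 47.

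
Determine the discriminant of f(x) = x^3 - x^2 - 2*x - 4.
Δ = -556

For x^3 + a x^2 + b x + c the discriminant is Δ = 18 a b c - 4 a^3 c + a^2 b^2 - 4 b^3 - 27 c^2.
Plug a = -1, b = -2, c = -4:
  18*(-1)*(-2)*(-4) - 4*(-1)^3*(-4) + (-1)^2*(-2)^2 - 4*(-2)^3 - 27*(-4)^2
  = -144 + (-16) + 4 + (32) + (-432)
  = -556.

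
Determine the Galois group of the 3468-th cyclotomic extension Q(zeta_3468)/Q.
|Gal(Q(zeta_3468)/Q)| = phi(3468) = 1088; group ≅ (Z/3468Z)^* ≅ Z/2Z × Z/2Z × Z/272Z

The n-th cyclotomic polynomial Φ_3468(x) is the minimal polynomial of zeta_3468 over Q and has degree phi(3468) = 1088. So Q(zeta_3468) is a degree-1088 Galois extension with Galois group (Z/3468Z)^*. By CRT, (Z/3468Z)^* ≅ (Z/4Z)^* × (Z/3Z)^* × (Z/289Z)^*. Each prime-power unit group is (Z/4Z)^* ≅ Z/2Z; (Z/3Z)^* ≅ Z/2Z; (Z/289Z)^* ≅ Z/272Z. Hence Gal(Q(zeta_3468)/Q) ≅ Z/2Z × Z/2Z × Z/272Z.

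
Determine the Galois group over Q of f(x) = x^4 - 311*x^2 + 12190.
Gal(K/Q) = V_4 (Klein four-group, Z/2Z × Z/2Z)

f factors as (x^2 - 265)(x^2 - 46), so the splitting field is K = Q(sqrt(265), sqrt(46)). The elements 265, 46, 12190 are all non-squares in Q, so sqrt(265) and sqrt(46) generate independent quadratic extensions. Thus [K:Q] = 4 and Gal(K/Q) is generated by the two order-2 automorphisms sqrt(265) ↦ -sqrt(265) and sqrt(46) ↦ -sqrt(46), giving V_4.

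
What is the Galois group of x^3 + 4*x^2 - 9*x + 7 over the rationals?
Gal(K/Q) = S_3 (symmetric group of order 6)

Compute the discriminant of x^3 + (4)*x^2 + (-9)*x + (7): Δ = -3439. Since Δ is not a rational square, the Galois group is not contained in A_3; it must be the full S_3 (irreducibility of the cubic rules out anything smaller).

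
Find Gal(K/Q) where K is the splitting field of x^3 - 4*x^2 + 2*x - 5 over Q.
Gal(K/Q) = S_3 (symmetric group of order 6)

Compute the discriminant of x^3 + (-4)*x^2 + (2)*x + (-5): Δ = -1203. Since Δ is not a rational square, the Galois group is not contained in A_3; it must be the full S_3 (irreducibility of the cubic rules out anything smaller).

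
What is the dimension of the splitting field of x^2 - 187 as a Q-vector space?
[K:Q] = 2

The polynomial x^2 - 187 is irreducible over Q since 187 is not a perfect square. Its splitting field is Q(sqrt(187)), which has degree 2 over Q.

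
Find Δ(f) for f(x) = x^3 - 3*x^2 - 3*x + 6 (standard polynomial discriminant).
Δ = 837

For x^3 + a x^2 + b x + c the discriminant is Δ = 18 a b c - 4 a^3 c + a^2 b^2 - 4 b^3 - 27 c^2.
Plug a = -3, b = -3, c = 6:
  18*(-3)*(-3)*(6) - 4*(-3)^3*(6) + (-3)^2*(-3)^2 - 4*(-3)^3 - 27*(6)^2
  = 972 + (648) + 81 + (108) + (-972)
  = 837.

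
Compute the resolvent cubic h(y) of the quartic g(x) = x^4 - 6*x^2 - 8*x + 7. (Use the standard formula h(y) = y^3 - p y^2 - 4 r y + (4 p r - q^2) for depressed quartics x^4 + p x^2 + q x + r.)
h(y) = y^3 + 6*y^2 - 28*y - 232

Identify coefficients: p = -6, q = -8, r = 7.
Plug into h(y) = y^3 - p y^2 - 4 r y + (4 p r - q^2):
  h(y) = y^3 - (-6) y^2 - 4*(7) y + (4*(-6)*(7) - (-8)^2)
       = y^3 + (6) y^2 + (-28) y + (-232).
Simplifying: h(y) = y^3 + 6*y^2 - 28*y - 232.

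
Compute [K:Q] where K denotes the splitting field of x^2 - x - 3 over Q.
[K:Q] = 2

The discriminant of x^2 + (-1)*x + (-3) is b^2 - 4c = 1 - (-12) = 13. Since 13 is not a perfect square in Q, the polynomial is irreducible over Q. Its two roots generate a degree-2 extension, so [K:Q] = 2.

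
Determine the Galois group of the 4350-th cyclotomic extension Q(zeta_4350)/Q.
|Gal(Q(zeta_4350)/Q)| = phi(4350) = 1120; group ≅ (Z/4350Z)^* ≅ Z/2Z × Z/20Z × Z/28Z

The n-th cyclotomic polynomial Φ_4350(x) is the minimal polynomial of zeta_4350 over Q and has degree phi(4350) = 1120. So Q(zeta_4350) is a degree-1120 Galois extension with Galois group (Z/4350Z)^*. By CRT, (Z/4350Z)^* ≅ (Z/2Z)^* × (Z/3Z)^* × (Z/25Z)^* × (Z/29Z)^*. Each prime-power unit group is (Z/2Z)^* ≅ trivial group (order 1); (Z/3Z)^* ≅ Z/2Z; (Z/25Z)^* ≅ Z/20Z; (Z/29Z)^* ≅ Z/28Z. Hence Gal(Q(zeta_4350)/Q) ≅ Z/2Z × Z/20Z × Z/28Z.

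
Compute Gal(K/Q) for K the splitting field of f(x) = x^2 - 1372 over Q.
Gal(K/Q) = Z/2Z (cyclic of order 2)

x^2 - 1372 is irreducible over Q since 1372 is not a rational square. The splitting field Q(sqrt(1372)) has degree 2 over Q, and its unique nontrivial automorphism is sqrt(1372) ↦ -sqrt(1372). Hence Gal(Q(sqrt(1372))/Q) = Z/2Z.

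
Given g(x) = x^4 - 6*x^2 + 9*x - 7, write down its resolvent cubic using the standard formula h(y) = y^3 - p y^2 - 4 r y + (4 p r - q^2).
h(y) = y^3 + 6*y^2 + 28*y + 87

Identify coefficients: p = -6, q = 9, r = -7.
Plug into h(y) = y^3 - p y^2 - 4 r y + (4 p r - q^2):
  h(y) = y^3 - (-6) y^2 - 4*(-7) y + (4*(-6)*(-7) - (9)^2)
       = y^3 + (6) y^2 + (28) y + (87).
Simplifying: h(y) = y^3 + 6*y^2 + 28*y + 87.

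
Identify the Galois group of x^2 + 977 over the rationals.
Gal(K/Q) = Z/2Z (cyclic of order 2)

x^2 + 977 is irreducible over Q since -977 is not a rational square. The splitting field Q(sqrt(-977)) has degree 2 over Q, and its unique nontrivial automorphism is sqrt(-977) ↦ -sqrt(-977). Hence Gal(Q(sqrt(-977))/Q) = Z/2Z.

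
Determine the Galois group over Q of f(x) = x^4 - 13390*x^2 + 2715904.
Gal(K/Q) = Z/2Z (cyclic of order 2)

f factors as (x^2 - 206)(x^2 - 13184), so the splitting field is K = Q(sqrt(206), sqrt(13184)). The squarefree part of 206 is 206 and the squarefree part of 13184 is also 206, so sqrt(206) and sqrt(13184) are both rational multiples of sqrt(206). Hence Q(sqrt(206)) = Q(sqrt(13184)) = Q(sqrt(206)), and the splitting field collapses to a single degree-2 extension with Galois group Z/2Z.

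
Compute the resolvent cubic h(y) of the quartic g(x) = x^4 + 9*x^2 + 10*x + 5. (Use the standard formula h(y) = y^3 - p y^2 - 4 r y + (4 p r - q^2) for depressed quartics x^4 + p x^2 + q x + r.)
h(y) = y^3 - 9*y^2 - 20*y + 80

Identify coefficients: p = 9, q = 10, r = 5.
Plug into h(y) = y^3 - p y^2 - 4 r y + (4 p r - q^2):
  h(y) = y^3 - (9) y^2 - 4*(5) y + (4*(9)*(5) - (10)^2)
       = y^3 + (-9) y^2 + (-20) y + (80).
Simplifying: h(y) = y^3 - 9*y^2 - 20*y + 80.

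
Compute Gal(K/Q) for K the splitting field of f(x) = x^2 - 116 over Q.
Gal(K/Q) = Z/2Z (cyclic of order 2)

x^2 - 116 is irreducible over Q since 116 is not a rational square. The splitting field Q(sqrt(116)) has degree 2 over Q, and its unique nontrivial automorphism is sqrt(116) ↦ -sqrt(116). Hence Gal(Q(sqrt(116))/Q) = Z/2Z.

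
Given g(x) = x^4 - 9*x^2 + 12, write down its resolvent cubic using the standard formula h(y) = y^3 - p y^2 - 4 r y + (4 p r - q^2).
h(y) = y^3 + 9*y^2 - 48*y - 432

Identify coefficients: p = -9, q = 0, r = 12.
Plug into h(y) = y^3 - p y^2 - 4 r y + (4 p r - q^2):
  h(y) = y^3 - (-9) y^2 - 4*(12) y + (4*(-9)*(12) - (0)^2)
       = y^3 + (9) y^2 + (-48) y + (-432).
Simplifying: h(y) = y^3 + 9*y^2 - 48*y - 432.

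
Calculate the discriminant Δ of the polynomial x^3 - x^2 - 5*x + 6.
Δ = 117

For x^3 + a x^2 + b x + c the discriminant is Δ = 18 a b c - 4 a^3 c + a^2 b^2 - 4 b^3 - 27 c^2.
Plug a = -1, b = -5, c = 6:
  18*(-1)*(-5)*(6) - 4*(-1)^3*(6) + (-1)^2*(-5)^2 - 4*(-5)^3 - 27*(6)^2
  = 540 + (24) + 25 + (500) + (-972)
  = 117.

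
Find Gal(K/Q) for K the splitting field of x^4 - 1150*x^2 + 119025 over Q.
Gal(K/Q) = Z/2Z (cyclic of order 2)

f factors as (x^2 - 1035)(x^2 - 115), so the splitting field is K = Q(sqrt(1035), sqrt(115)). The squarefree part of 1035 is 115 and the squarefree part of 115 is also 115, so sqrt(1035) and sqrt(115) are both rational multiples of sqrt(115). Hence Q(sqrt(1035)) = Q(sqrt(115)) = Q(sqrt(115)), and the splitting field collapses to a single degree-2 extension with Galois group Z/2Z.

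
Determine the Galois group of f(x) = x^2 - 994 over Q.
Gal(K/Q) = Z/2Z (cyclic of order 2)

x^2 - 994 is irreducible over Q since 994 is not a rational square. The splitting field Q(sqrt(994)) has degree 2 over Q, and its unique nontrivial automorphism is sqrt(994) ↦ -sqrt(994). Hence Gal(Q(sqrt(994))/Q) = Z/2Z.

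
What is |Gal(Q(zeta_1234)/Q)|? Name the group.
|Gal(Q(zeta_1234)/Q)| = phi(1234) = 616; group ≅ (Z/1234Z)^* ≅ Z/616Z

The n-th cyclotomic polynomial Φ_1234(x) is the minimal polynomial of zeta_1234 over Q and has degree phi(1234) = 616. So Q(zeta_1234) is a degree-616 Galois extension with Galois group (Z/1234Z)^*. By CRT, (Z/1234Z)^* ≅ (Z/2Z)^* × (Z/617Z)^*. Each prime-power unit group is (Z/2Z)^* ≅ trivial group (order 1); (Z/617Z)^* ≅ Z/616Z. Hence Gal(Q(zeta_1234)/Q) ≅ Z/616Z.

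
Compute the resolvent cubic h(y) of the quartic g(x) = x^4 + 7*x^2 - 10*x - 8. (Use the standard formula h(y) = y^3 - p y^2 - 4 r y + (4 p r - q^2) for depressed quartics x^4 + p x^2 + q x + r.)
h(y) = y^3 - 7*y^2 + 32*y - 324

Identify coefficients: p = 7, q = -10, r = -8.
Plug into h(y) = y^3 - p y^2 - 4 r y + (4 p r - q^2):
  h(y) = y^3 - (7) y^2 - 4*(-8) y + (4*(7)*(-8) - (-10)^2)
       = y^3 + (-7) y^2 + (32) y + (-324).
Simplifying: h(y) = y^3 - 7*y^2 + 32*y - 324.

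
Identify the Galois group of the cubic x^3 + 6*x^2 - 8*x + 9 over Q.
Gal(K/Q) = S_3 (symmetric group of order 6)

Compute the discriminant of x^3 + (6)*x^2 + (-8)*x + (9): Δ = -13387. Since Δ is not a rational square, the Galois group is not contained in A_3; it must be the full S_3 (irreducibility of the cubic rules out anything smaller).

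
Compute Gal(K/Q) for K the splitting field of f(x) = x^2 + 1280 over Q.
Gal(K/Q) = Z/2Z (cyclic of order 2)

x^2 + 1280 is irreducible over Q since -1280 is not a rational square. The splitting field Q(sqrt(-1280)) has degree 2 over Q, and its unique nontrivial automorphism is sqrt(-1280) ↦ -sqrt(-1280). Hence Gal(Q(sqrt(-1280))/Q) = Z/2Z.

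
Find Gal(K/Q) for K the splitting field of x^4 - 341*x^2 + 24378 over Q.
Gal(K/Q) = V_4 (Klein four-group, Z/2Z × Z/2Z)

f factors as (x^2 - 239)(x^2 - 102), so the splitting field is K = Q(sqrt(239), sqrt(102)). The elements 239, 102, 24378 are all non-squares in Q, so sqrt(239) and sqrt(102) generate independent quadratic extensions. Thus [K:Q] = 4 and Gal(K/Q) is generated by the two order-2 automorphisms sqrt(239) ↦ -sqrt(239) and sqrt(102) ↦ -sqrt(102), giving V_4.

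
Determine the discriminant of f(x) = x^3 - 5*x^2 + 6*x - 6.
Δ = -696

For x^3 + a x^2 + b x + c the discriminant is Δ = 18 a b c - 4 a^3 c + a^2 b^2 - 4 b^3 - 27 c^2.
Plug a = -5, b = 6, c = -6:
  18*(-5)*(6)*(-6) - 4*(-5)^3*(-6) + (-5)^2*(6)^2 - 4*(6)^3 - 27*(-6)^2
  = 3240 + (-3000) + 900 + (-864) + (-972)
  = -696.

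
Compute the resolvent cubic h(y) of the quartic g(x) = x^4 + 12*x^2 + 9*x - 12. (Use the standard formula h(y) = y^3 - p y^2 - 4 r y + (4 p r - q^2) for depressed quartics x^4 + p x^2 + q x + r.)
h(y) = y^3 - 12*y^2 + 48*y - 657

Identify coefficients: p = 12, q = 9, r = -12.
Plug into h(y) = y^3 - p y^2 - 4 r y + (4 p r - q^2):
  h(y) = y^3 - (12) y^2 - 4*(-12) y + (4*(12)*(-12) - (9)^2)
       = y^3 + (-12) y^2 + (48) y + (-657).
Simplifying: h(y) = y^3 - 12*y^2 + 48*y - 657.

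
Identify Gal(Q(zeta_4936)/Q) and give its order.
|Gal(Q(zeta_4936)/Q)| = phi(4936) = 2464; group ≅ (Z/4936Z)^* ≅ Z/2Z × Z/2Z × Z/616Z

The n-th cyclotomic polynomial Φ_4936(x) is the minimal polynomial of zeta_4936 over Q and has degree phi(4936) = 2464. So Q(zeta_4936) is a degree-2464 Galois extension with Galois group (Z/4936Z)^*. By CRT, (Z/4936Z)^* ≅ (Z/8Z)^* × (Z/617Z)^*. Each prime-power unit group is (Z/8Z)^* ≅ Z/2Z × Z/2Z; (Z/617Z)^* ≅ Z/616Z. Hence Gal(Q(zeta_4936)/Q) ≅ Z/2Z × Z/2Z × Z/616Z.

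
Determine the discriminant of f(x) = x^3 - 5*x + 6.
Δ = -472

For a depressed cubic x^3 + p x + q the discriminant is Δ = -4 p^3 - 27 q^2 = -4*(-5)^3 - 27*(6)^2 = 500 - 972 = -472.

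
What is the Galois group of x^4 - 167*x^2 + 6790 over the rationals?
Gal(K/Q) = V_4 (Klein four-group, Z/2Z × Z/2Z)

f factors as (x^2 - 97)(x^2 - 70), so the splitting field is K = Q(sqrt(97), sqrt(70)). The elements 97, 70, 6790 are all non-squares in Q, so sqrt(97) and sqrt(70) generate independent quadratic extensions. Thus [K:Q] = 4 and Gal(K/Q) is generated by the two order-2 automorphisms sqrt(97) ↦ -sqrt(97) and sqrt(70) ↦ -sqrt(70), giving V_4.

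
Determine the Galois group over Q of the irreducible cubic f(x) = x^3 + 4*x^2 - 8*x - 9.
Gal(K/Q) = S_3 (symmetric group of order 6)

Compute the discriminant of x^3 + (4)*x^2 + (-8)*x + (-9): Δ = 8373. Since Δ is not a rational square, the Galois group is not contained in A_3; it must be the full S_3 (irreducibility of the cubic rules out anything smaller).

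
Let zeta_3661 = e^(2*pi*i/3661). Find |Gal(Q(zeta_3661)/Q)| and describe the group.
|Gal(Q(zeta_3661)/Q)| = phi(3661) = 3132; group ≅ (Z/3661Z)^* ≅ Z/6Z × Z/522Z

The n-th cyclotomic polynomial Φ_3661(x) is the minimal polynomial of zeta_3661 over Q and has degree phi(3661) = 3132. So Q(zeta_3661) is a degree-3132 Galois extension with Galois group (Z/3661Z)^*. By CRT, (Z/3661Z)^* ≅ (Z/7Z)^* × (Z/523Z)^*. Each prime-power unit group is (Z/7Z)^* ≅ Z/6Z; (Z/523Z)^* ≅ Z/522Z. Hence Gal(Q(zeta_3661)/Q) ≅ Z/6Z × Z/522Z.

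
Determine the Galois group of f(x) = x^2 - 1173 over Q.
Gal(K/Q) = Z/2Z (cyclic of order 2)

x^2 - 1173 is irreducible over Q since 1173 is not a rational square. The splitting field Q(sqrt(1173)) has degree 2 over Q, and its unique nontrivial automorphism is sqrt(1173) ↦ -sqrt(1173). Hence Gal(Q(sqrt(1173))/Q) = Z/2Z.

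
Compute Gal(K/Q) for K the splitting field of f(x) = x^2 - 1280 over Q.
Gal(K/Q) = Z/2Z (cyclic of order 2)

x^2 - 1280 is irreducible over Q since 1280 is not a rational square. The splitting field Q(sqrt(1280)) has degree 2 over Q, and its unique nontrivial automorphism is sqrt(1280) ↦ -sqrt(1280). Hence Gal(Q(sqrt(1280))/Q) = Z/2Z.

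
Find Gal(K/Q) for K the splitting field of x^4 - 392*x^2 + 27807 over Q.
Gal(K/Q) = V_4 (Klein four-group, Z/2Z × Z/2Z)

f factors as (x^2 - 299)(x^2 - 93), so the splitting field is K = Q(sqrt(299), sqrt(93)). The elements 299, 93, 27807 are all non-squares in Q, so sqrt(299) and sqrt(93) generate independent quadratic extensions. Thus [K:Q] = 4 and Gal(K/Q) is generated by the two order-2 automorphisms sqrt(299) ↦ -sqrt(299) and sqrt(93) ↦ -sqrt(93), giving V_4.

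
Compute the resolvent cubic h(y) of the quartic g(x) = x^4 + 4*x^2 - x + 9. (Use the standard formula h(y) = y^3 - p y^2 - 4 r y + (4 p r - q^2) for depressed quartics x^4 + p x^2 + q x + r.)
h(y) = y^3 - 4*y^2 - 36*y + 143

Identify coefficients: p = 4, q = -1, r = 9.
Plug into h(y) = y^3 - p y^2 - 4 r y + (4 p r - q^2):
  h(y) = y^3 - (4) y^2 - 4*(9) y + (4*(4)*(9) - (-1)^2)
       = y^3 + (-4) y^2 + (-36) y + (143).
Simplifying: h(y) = y^3 - 4*y^2 - 36*y + 143.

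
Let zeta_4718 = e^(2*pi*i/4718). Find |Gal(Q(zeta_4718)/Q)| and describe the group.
|Gal(Q(zeta_4718)/Q)| = phi(4718) = 2016; group ≅ (Z/4718Z)^* ≅ Z/6Z × Z/336Z

The n-th cyclotomic polynomial Φ_4718(x) is the minimal polynomial of zeta_4718 over Q and has degree phi(4718) = 2016. So Q(zeta_4718) is a degree-2016 Galois extension with Galois group (Z/4718Z)^*. By CRT, (Z/4718Z)^* ≅ (Z/2Z)^* × (Z/7Z)^* × (Z/337Z)^*. Each prime-power unit group is (Z/2Z)^* ≅ trivial group (order 1); (Z/7Z)^* ≅ Z/6Z; (Z/337Z)^* ≅ Z/336Z. Hence Gal(Q(zeta_4718)/Q) ≅ Z/6Z × Z/336Z.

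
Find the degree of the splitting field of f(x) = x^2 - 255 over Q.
[K:Q] = 2

The polynomial x^2 - 255 is irreducible over Q since 255 is not a perfect square. Its splitting field is Q(sqrt(255)), which has degree 2 over Q.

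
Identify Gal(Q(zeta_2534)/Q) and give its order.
|Gal(Q(zeta_2534)/Q)| = phi(2534) = 1080; group ≅ (Z/2534Z)^* ≅ Z/6Z × Z/180Z

The n-th cyclotomic polynomial Φ_2534(x) is the minimal polynomial of zeta_2534 over Q and has degree phi(2534) = 1080. So Q(zeta_2534) is a degree-1080 Galois extension with Galois group (Z/2534Z)^*. By CRT, (Z/2534Z)^* ≅ (Z/2Z)^* × (Z/7Z)^* × (Z/181Z)^*. Each prime-power unit group is (Z/2Z)^* ≅ trivial group (order 1); (Z/7Z)^* ≅ Z/6Z; (Z/181Z)^* ≅ Z/180Z. Hence Gal(Q(zeta_2534)/Q) ≅ Z/6Z × Z/180Z.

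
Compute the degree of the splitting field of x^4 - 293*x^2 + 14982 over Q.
[K:Q] = 4

f factors as (x^2 - 227)(x^2 - 66); the splitting field is K = Q(sqrt(227), sqrt(66)). Since 227, 66, and 14982 are all non-squares in Q, the three subfields Q(sqrt(227)), Q(sqrt(66)), Q(sqrt(14982)) are distinct degree-2 extensions, so [K:Q] = 4 (Klein four Galois group).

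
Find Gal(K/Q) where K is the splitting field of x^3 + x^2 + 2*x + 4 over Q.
Gal(K/Q) = S_3 (symmetric group of order 6)

Compute the discriminant of x^3 + (1)*x^2 + (2)*x + (4): Δ = -332. Since Δ is not a rational square, the Galois group is not contained in A_3; it must be the full S_3 (irreducibility of the cubic rules out anything smaller).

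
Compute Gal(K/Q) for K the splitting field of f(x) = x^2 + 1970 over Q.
Gal(K/Q) = Z/2Z (cyclic of order 2)

x^2 + 1970 is irreducible over Q since -1970 is not a rational square. The splitting field Q(sqrt(-1970)) has degree 2 over Q, and its unique nontrivial automorphism is sqrt(-1970) ↦ -sqrt(-1970). Hence Gal(Q(sqrt(-1970))/Q) = Z/2Z.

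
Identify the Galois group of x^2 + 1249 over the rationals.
Gal(K/Q) = Z/2Z (cyclic of order 2)

x^2 + 1249 is irreducible over Q since -1249 is not a rational square. The splitting field Q(sqrt(-1249)) has degree 2 over Q, and its unique nontrivial automorphism is sqrt(-1249) ↦ -sqrt(-1249). Hence Gal(Q(sqrt(-1249))/Q) = Z/2Z.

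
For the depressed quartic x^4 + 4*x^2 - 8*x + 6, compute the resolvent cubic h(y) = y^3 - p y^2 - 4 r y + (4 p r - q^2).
h(y) = y^3 - 4*y^2 - 24*y + 32

Identify coefficients: p = 4, q = -8, r = 6.
Plug into h(y) = y^3 - p y^2 - 4 r y + (4 p r - q^2):
  h(y) = y^3 - (4) y^2 - 4*(6) y + (4*(4)*(6) - (-8)^2)
       = y^3 + (-4) y^2 + (-24) y + (32).
Simplifying: h(y) = y^3 - 4*y^2 - 24*y + 32.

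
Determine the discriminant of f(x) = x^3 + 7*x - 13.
Δ = -5935

For a depressed cubic x^3 + p x + q the discriminant is Δ = -4 p^3 - 27 q^2 = -4*(7)^3 - 27*(-13)^2 = -1372 - 4563 = -5935.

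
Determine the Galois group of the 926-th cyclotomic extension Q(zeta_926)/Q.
|Gal(Q(zeta_926)/Q)| = phi(926) = 462; group ≅ (Z/926Z)^* ≅ Z/462Z

The n-th cyclotomic polynomial Φ_926(x) is the minimal polynomial of zeta_926 over Q and has degree phi(926) = 462. So Q(zeta_926) is a degree-462 Galois extension with Galois group (Z/926Z)^*. By CRT, (Z/926Z)^* ≅ (Z/2Z)^* × (Z/463Z)^*. Each prime-power unit group is (Z/2Z)^* ≅ trivial group (order 1); (Z/463Z)^* ≅ Z/462Z. Hence Gal(Q(zeta_926)/Q) ≅ Z/462Z.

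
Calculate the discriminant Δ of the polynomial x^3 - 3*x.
Δ = 108

For a depressed cubic x^3 + p x + q the discriminant is Δ = -4 p^3 - 27 q^2 = -4*(-3)^3 - 27*(0)^2 = 108 - 0 = 108.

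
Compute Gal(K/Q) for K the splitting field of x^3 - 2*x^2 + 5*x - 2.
Gal(K/Q) = S_3 (symmetric group of order 6)

Compute the discriminant of x^3 + (-2)*x^2 + (5)*x + (-2): Δ = -212. Since Δ is not a rational square, the Galois group is not contained in A_3; it must be the full S_3 (irreducibility of the cubic rules out anything smaller).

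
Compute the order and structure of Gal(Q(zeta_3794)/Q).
|Gal(Q(zeta_3794)/Q)| = phi(3794) = 1620; group ≅ (Z/3794Z)^* ≅ Z/6Z × Z/270Z

The n-th cyclotomic polynomial Φ_3794(x) is the minimal polynomial of zeta_3794 over Q and has degree phi(3794) = 1620. So Q(zeta_3794) is a degree-1620 Galois extension with Galois group (Z/3794Z)^*. By CRT, (Z/3794Z)^* ≅ (Z/2Z)^* × (Z/7Z)^* × (Z/271Z)^*. Each prime-power unit group is (Z/2Z)^* ≅ trivial group (order 1); (Z/7Z)^* ≅ Z/6Z; (Z/271Z)^* ≅ Z/270Z. Hence Gal(Q(zeta_3794)/Q) ≅ Z/6Z × Z/270Z.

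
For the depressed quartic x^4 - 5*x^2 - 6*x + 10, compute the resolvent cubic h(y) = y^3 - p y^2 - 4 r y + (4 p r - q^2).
h(y) = y^3 + 5*y^2 - 40*y - 236

Identify coefficients: p = -5, q = -6, r = 10.
Plug into h(y) = y^3 - p y^2 - 4 r y + (4 p r - q^2):
  h(y) = y^3 - (-5) y^2 - 4*(10) y + (4*(-5)*(10) - (-6)^2)
       = y^3 + (5) y^2 + (-40) y + (-236).
Simplifying: h(y) = y^3 + 5*y^2 - 40*y - 236.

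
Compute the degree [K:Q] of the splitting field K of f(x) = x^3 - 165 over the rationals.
[K:Q] = 6

x^3 - 165 has one real root r = 165^(1/3) and two complex roots r*zeta_3, r*zeta_3^2 where zeta_3 = e^(2*pi*i/3). The splitting field is Q(r, zeta_3). [Q(r):Q] = 3 and [Q(zeta_3):Q] = 2 with gcd = 1, so [Q(r, zeta_3):Q] = 3 * 2 = 6.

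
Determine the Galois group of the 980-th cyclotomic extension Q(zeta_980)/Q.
|Gal(Q(zeta_980)/Q)| = phi(980) = 336; group ≅ (Z/980Z)^* ≅ Z/2Z × Z/4Z × Z/42Z

The n-th cyclotomic polynomial Φ_980(x) is the minimal polynomial of zeta_980 over Q and has degree phi(980) = 336. So Q(zeta_980) is a degree-336 Galois extension with Galois group (Z/980Z)^*. By CRT, (Z/980Z)^* ≅ (Z/4Z)^* × (Z/5Z)^* × (Z/49Z)^*. Each prime-power unit group is (Z/4Z)^* ≅ Z/2Z; (Z/5Z)^* ≅ Z/4Z; (Z/49Z)^* ≅ Z/42Z. Hence Gal(Q(zeta_980)/Q) ≅ Z/2Z × Z/4Z × Z/42Z.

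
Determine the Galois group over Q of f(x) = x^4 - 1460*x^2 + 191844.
Gal(K/Q) = Z/2Z (cyclic of order 2)

f factors as (x^2 - 146)(x^2 - 1314), so the splitting field is K = Q(sqrt(146), sqrt(1314)). The squarefree part of 146 is 146 and the squarefree part of 1314 is also 146, so sqrt(146) and sqrt(1314) are both rational multiples of sqrt(146). Hence Q(sqrt(146)) = Q(sqrt(1314)) = Q(sqrt(146)), and the splitting field collapses to a single degree-2 extension with Galois group Z/2Z.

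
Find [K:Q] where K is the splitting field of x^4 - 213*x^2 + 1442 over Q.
[K:Q] = 4

f factors as (x^2 - 206)(x^2 - 7); the splitting field is K = Q(sqrt(206), sqrt(7)). Since 206, 7, and 1442 are all non-squares in Q, the three subfields Q(sqrt(206)), Q(sqrt(7)), Q(sqrt(1442)) are distinct degree-2 extensions, so [K:Q] = 4 (Klein four Galois group).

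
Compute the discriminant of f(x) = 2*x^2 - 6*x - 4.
Δ = 68

For a quadratic a x^2 + b x + c the discriminant is Δ = b^2 - 4ac = (-6)^2 - 4*(2)*(-4) = 36 - (-32) = 68.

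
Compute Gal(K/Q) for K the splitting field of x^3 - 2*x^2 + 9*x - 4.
Gal(K/Q) = S_3 (symmetric group of order 6)

Compute the discriminant of x^3 + (-2)*x^2 + (9)*x + (-4): Δ = -1856. Since Δ is not a rational square, the Galois group is not contained in A_3; it must be the full S_3 (irreducibility of the cubic rules out anything smaller).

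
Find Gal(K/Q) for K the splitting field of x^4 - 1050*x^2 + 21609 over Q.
Gal(K/Q) = Z/2Z (cyclic of order 2)

f factors as (x^2 - 1029)(x^2 - 21), so the splitting field is K = Q(sqrt(1029), sqrt(21)). The squarefree part of 1029 is 21 and the squarefree part of 21 is also 21, so sqrt(1029) and sqrt(21) are both rational multiples of sqrt(21). Hence Q(sqrt(1029)) = Q(sqrt(21)) = Q(sqrt(21)), and the splitting field collapses to a single degree-2 extension with Galois group Z/2Z.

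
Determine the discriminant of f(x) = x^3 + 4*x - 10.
Δ = -2956

For a depressed cubic x^3 + p x + q the discriminant is Δ = -4 p^3 - 27 q^2 = -4*(4)^3 - 27*(-10)^2 = -256 - 2700 = -2956.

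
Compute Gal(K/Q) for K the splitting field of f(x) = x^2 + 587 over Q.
Gal(K/Q) = Z/2Z (cyclic of order 2)

x^2 + 587 is irreducible over Q since -587 is not a rational square. The splitting field Q(sqrt(-587)) has degree 2 over Q, and its unique nontrivial automorphism is sqrt(-587) ↦ -sqrt(-587). Hence Gal(Q(sqrt(-587))/Q) = Z/2Z.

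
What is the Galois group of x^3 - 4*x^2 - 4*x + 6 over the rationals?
Gal(K/Q) = S_3 (symmetric group of order 6)

Compute the discriminant of x^3 + (-4)*x^2 + (-4)*x + (6): Δ = 2804. Since Δ is not a rational square, the Galois group is not contained in A_3; it must be the full S_3 (irreducibility of the cubic rules out anything smaller).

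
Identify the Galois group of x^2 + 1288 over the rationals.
Gal(K/Q) = Z/2Z (cyclic of order 2)

x^2 + 1288 is irreducible over Q since -1288 is not a rational square. The splitting field Q(sqrt(-1288)) has degree 2 over Q, and its unique nontrivial automorphism is sqrt(-1288) ↦ -sqrt(-1288). Hence Gal(Q(sqrt(-1288))/Q) = Z/2Z.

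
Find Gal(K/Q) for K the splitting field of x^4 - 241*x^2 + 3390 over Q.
Gal(K/Q) = V_4 (Klein four-group, Z/2Z × Z/2Z)

f factors as (x^2 - 226)(x^2 - 15), so the splitting field is K = Q(sqrt(226), sqrt(15)). The elements 226, 15, 3390 are all non-squares in Q, so sqrt(226) and sqrt(15) generate independent quadratic extensions. Thus [K:Q] = 4 and Gal(K/Q) is generated by the two order-2 automorphisms sqrt(226) ↦ -sqrt(226) and sqrt(15) ↦ -sqrt(15), giving V_4.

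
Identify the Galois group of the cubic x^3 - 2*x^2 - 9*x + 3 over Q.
Gal(K/Q) = S_3 (symmetric group of order 6)

Compute the discriminant of x^3 + (-2)*x^2 + (-9)*x + (3): Δ = 4065. Since Δ is not a rational square, the Galois group is not contained in A_3; it must be the full S_3 (irreducibility of the cubic rules out anything smaller).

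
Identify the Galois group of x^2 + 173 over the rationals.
Gal(K/Q) = Z/2Z (cyclic of order 2)

x^2 + 173 is irreducible over Q since -173 is not a rational square. The splitting field Q(sqrt(-173)) has degree 2 over Q, and its unique nontrivial automorphism is sqrt(-173) ↦ -sqrt(-173). Hence Gal(Q(sqrt(-173))/Q) = Z/2Z.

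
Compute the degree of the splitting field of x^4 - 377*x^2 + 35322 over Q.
[K:Q] = 4

f factors as (x^2 - 203)(x^2 - 174); the splitting field is K = Q(sqrt(203), sqrt(174)). Since 203, 174, and 35322 are all non-squares in Q, the three subfields Q(sqrt(203)), Q(sqrt(174)), Q(sqrt(35322)) are distinct degree-2 extensions, so [K:Q] = 4 (Klein four Galois group).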